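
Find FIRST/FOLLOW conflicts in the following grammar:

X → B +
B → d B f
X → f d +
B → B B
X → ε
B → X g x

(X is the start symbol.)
Yes. X → B '+' with FOLLOW(X) on { 'g' }

Nullable non-terminals: X.
FIRST sets used below: FIRST(B) = { 'd', 'f', 'g' }

X: nullable alternative(s) X → ε; FOLLOW(X) = { $, 'g' }
  X → B +: FIRST \ {ε} = { 'd', 'f', 'g' } — overlaps FOLLOW(X) on { 'g' }: CONFLICT
  X → f d +: FIRST \ {ε} = { 'f' } — disjoint from FOLLOW(X)
  X → ε: FIRST \ {ε} = { } — this is the only nullable alternative, skip

B has no nullable alternative, so no FIRST/FOLLOW check is needed there.

So the grammar has 1 FIRST/FOLLOW conflict (marked CONFLICT above).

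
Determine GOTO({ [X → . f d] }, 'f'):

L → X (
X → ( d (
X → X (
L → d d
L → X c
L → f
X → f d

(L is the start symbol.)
{ [X → f . d] }

GOTO(I, 'f') = CLOSURE({ [A → αX.β] : [A → α.Xβ] ∈ I, X = 'f' })

Items with dot before 'f', with the dot advanced:
  [X → . f d] → [X → f . d]
Closure adds nothing (no advanced item has the dot before a non-terminal).

GOTO = { [X → f . d] }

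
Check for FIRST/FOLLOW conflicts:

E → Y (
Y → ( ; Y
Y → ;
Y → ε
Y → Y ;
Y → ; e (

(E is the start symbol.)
Nullable non-terminals: Y.
FIRST sets used below: FIRST(Y) = { '(', ';', ε }

Y: nullable alternative(s) Y → ε; FOLLOW(Y) = { '(', ';' }
  Y → ( ; Y: FIRST \ {ε} = { '(' } — overlaps FOLLOW(Y) on { '(' }: CONFLICT
  Y → ;: FIRST \ {ε} = { ';' } — overlaps FOLLOW(Y) on { ';' }: CONFLICT
  Y → ε: FIRST \ {ε} = { } — this is the only nullable alternative, skip
  Y → Y ;: FIRST \ {ε} = { '(', ';' } — overlaps FOLLOW(Y) on { '(', ';' }: CONFLICT
  Y → ; e (: FIRST \ {ε} = { ';' } — overlaps FOLLOW(Y) on { ';' }: CONFLICT

E has no nullable alternative, so no FIRST/FOLLOW check is needed there.

So the grammar has 4 FIRST/FOLLOW conflicts (marked CONFLICT above).

Answer: Yes. Y → '(' ';' Y with FOLLOW(Y) on { '(' }; Y → ';' with FOLLOW(Y) on { ';' }; Y → Y ';' with FOLLOW(Y) on { '(', ';' }; Y → ';' e '(' with FOLLOW(Y) on { ';' }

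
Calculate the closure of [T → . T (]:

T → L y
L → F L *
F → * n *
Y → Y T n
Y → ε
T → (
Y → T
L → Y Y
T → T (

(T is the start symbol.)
To compute CLOSURE, for each item [A → α.Bβ] where B is a non-terminal, add [B → .γ] for all productions B → γ; repeat for the newly added items until nothing changes.

Start with: [T → . T (]
  [T → . T (] has the dot before T: add [T → . L y], [T → . (]
  [T → . L y] has the dot before L: add [L → . F L *], [L → . Y Y]
  [L → . F L *] has the dot before F: add [F → . * n *]
  [L → . Y Y] has the dot before Y: add [Y → . Y T n], [Y → .], [Y → . T]
No further items can be added.

CLOSURE = { [F → . * n *], [L → . F L *], [L → . Y Y], [T → . (], [T → . L y], [T → . T (], [Y → . T], [Y → . Y T n], [Y → .] }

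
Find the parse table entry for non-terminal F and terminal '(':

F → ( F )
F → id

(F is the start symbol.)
F → ( F )

To find M[F, '('], we find productions for F where '(' is in the predict set (PREDICT(N → α) = (FIRST(α) \ {ε}) ∪ (FOLLOW(N) if α ⇒* ε)).

F → ( F ): PREDICT = { '(' }
  '(' is in predict set, so this production goes in M[F, '(']
F → id: PREDICT = { 'id' }

M[F, '('] = F → ( F )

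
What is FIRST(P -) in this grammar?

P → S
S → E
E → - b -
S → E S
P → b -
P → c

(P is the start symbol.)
FIRST sets of the non-terminals involved (from the grammar, by fixed-point iteration):
  FIRST(P) = { '-', 'b', 'c' }

To compute FIRST(P -), process the symbols left to right:
Symbol P is a non-terminal. Add FIRST(P) \ {ε} = { '-', 'b', 'c' }
P is not nullable (ε ∉ FIRST(P)), so stop here.
FIRST(P -) = { '-', 'b', 'c' }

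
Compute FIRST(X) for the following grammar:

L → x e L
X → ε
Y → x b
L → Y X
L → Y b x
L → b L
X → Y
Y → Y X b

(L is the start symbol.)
To compute FIRST(X), examine every production with X on the left-hand side, reading each right-hand side left to right until a non-nullable symbol is reached.

FIRST sets of the other non-terminals involved (by the same procedure, iterated to a fixed point):
  FIRST(Y) = { 'x' }

From X → ε:
  - ε-production, so ε ∈ FIRST(X)
From X → Y:
  - Y is a non-terminal: add FIRST(Y) \ {ε} = { 'x' }
    Y is not nullable, so stop

Collecting: FIRST(X) = { 'x', ε }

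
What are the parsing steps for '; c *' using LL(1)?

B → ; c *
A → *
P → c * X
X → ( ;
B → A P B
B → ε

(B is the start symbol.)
LL(1) parsing maintains a stack (initially the start symbol over $) and the input. At each step: if the stack top is a terminal, match it against the current input token; if it is a non-terminal N, replace it with the RHS of M[N, lookahead] (the unique production whose predict set contains the lookahead).

Stack is shown with the top on the left.

Stack    Input    Action
------------------------
B $      ; c * $  output B → ; c *
; c * $  ; c * $  match ';'
c * $    c * $    match 'c'
* $      * $      match '*'
$        $        accept

The string is accepted.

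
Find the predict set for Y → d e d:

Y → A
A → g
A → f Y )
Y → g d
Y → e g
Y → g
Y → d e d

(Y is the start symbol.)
PREDICT(Y → d e d) = (FIRST(RHS) \ {ε}) ∪ (FOLLOW(Y) if ε ∈ FIRST(RHS), i.e. RHS ⇒* ε)
FIRST(d e d) = { 'd' }
ε ∉ FIRST(d e d), so FOLLOW(Y) is not added.
PREDICT(Y → d e d) = { 'd' }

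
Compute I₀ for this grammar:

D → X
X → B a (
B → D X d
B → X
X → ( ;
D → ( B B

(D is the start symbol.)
First, augment the grammar with D' → D
I₀ = CLOSURE({ [D' → . D] }):
  [D' → . D] has the dot before D: add [D → . X], [D → . ( B B]
  [D → . X] has the dot before X: add [X → . B a (], [X → . ( ;]
  [X → . B a (] has the dot before B: add [B → . D X d], [B → . X]
No further items can be added.

I₀ = { [B → . D X d], [B → . X], [D → . ( B B], [D → . X], [D' → . D], [X → . ( ;], [X → . B a (] }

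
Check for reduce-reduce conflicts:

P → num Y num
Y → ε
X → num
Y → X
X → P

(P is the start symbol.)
Yes — I6: [X → num .] vs [Y → .]

A reduce-reduce conflict occurs when an LR(0) state has two complete items [A → α .] and [B → β .] — both call for a reduction, and with no lookahead the parser cannot choose between them.

Augment with P' → P and build the canonical LR(0) collection (I0 = CLOSURE({[P' → . P]}), then GOTO on every symbol after a dot until no new states appear). It has 8 states:
  I0: { [P → . num Y num], [P' → . P] }  — shift
  I1: { [P' → P .] }  — accept
  I2: { [P → . num Y num], [P → num . Y num], [X → . P], [X → . num], [Y → . X], [Y → .] }  — shift, reduce
  I3: { [X → P .] }  — reduce
  I4: { [Y → X .] }  — reduce
  I5: { [P → num Y . num] }  — shift
  I6: { [P → . num Y num], [P → num . Y num], [X → . P], [X → . num], [X → num .], [Y → . X], [Y → .] }  — shift, 2 reduces
  I7: { [P → num Y num .] }  — reduce

I6 contains complete items [X → num .], [Y → .] — reduce-reduce conflict.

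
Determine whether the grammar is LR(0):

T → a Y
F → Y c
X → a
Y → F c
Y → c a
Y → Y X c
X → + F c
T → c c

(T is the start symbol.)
No. Shift-reduce conflict between [T → a Y .] and [F → Y . c]

Augment with T' → T and build the canonical LR(0) collection (I0 = CLOSURE({[T' → . T]}), then GOTO on every symbol after a dot until no new states appear). It has 18 states:
  I0: { [T → . a Y], [T → . c c], [T' → . T] }  — shift
  I1: { [T' → T .] }  — accept
  I2: { [F → . Y c], [T → a . Y], [Y → . F c], [Y → . Y X c], [Y → . c a] }  — shift
  I3: { [T → c . c] }  — shift
  I4: { [T → c c .] }  — reduce
  I5: { [Y → F . c] }  — shift
  I6: { [F → Y . c], [T → a Y .], [X → . + F c], [X → . a], [Y → Y . X c] }  — shift, reduce
  I7: { [Y → c . a] }  — shift
  I8: { [Y → c a .] }  — reduce
  I9: { [F → . Y c], [X → + . F c], [Y → . F c], [Y → . Y X c], [Y → . c a] }  — shift
  I10: { [Y → Y X . c] }  — shift
  I11: { [X → a .] }  — reduce
  I12: { [F → Y c .] }  — reduce
  I13: { [Y → Y X c .] }  — reduce
  I14: { [X → + F . c], [Y → F . c] }  — shift
  I15: { [F → Y . c], [X → . + F c], [X → . a], [Y → Y . X c] }  — shift
  I16: { [X → + F c .], [Y → F c .] }  — 2 reduces
  I17: { [Y → F c .] }  — reduce

Conflict in state I6:
  Shift-reduce conflict between [T → a Y .] and [F → Y . c]
So the grammar is NOT LR(0).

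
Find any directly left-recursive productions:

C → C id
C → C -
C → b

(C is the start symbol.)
Direct left recursion occurs when N → N α for some non-terminal N (the right-hand side begins with the left-hand side itself).

C → C id: LEFT RECURSIVE (starts with C)
C → C -: LEFT RECURSIVE (starts with C)
C → b: starts with b

The grammar has direct left recursion on: C.

Answer: Yes, C is left-recursive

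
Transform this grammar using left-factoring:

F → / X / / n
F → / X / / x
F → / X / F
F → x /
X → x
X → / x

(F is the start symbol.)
F → / X / F'
F' → / F''
F'' → n
F'' → x
F' → F
F → x /
X → x
X → / x

Left-factoring transforms A → αβ₁ | αβ₂ into A → αA' and A' → β₁ | β₂
(α is the longest common prefix among the alternatives). Repeat until
no nonterminal has two alternatives with a common prefix.

Round 1: F has alternatives sharing prefix '/ X /'. Introduce F': F → / X / F'
  Add: F' → / n
  Add: F' → / x
  Add: F' → F

Round 2: F' has alternatives sharing prefix '/'. Introduce F'': F' → / F''
  Add: F'' → n
  Add: F'' → x

No remaining common prefixes — done.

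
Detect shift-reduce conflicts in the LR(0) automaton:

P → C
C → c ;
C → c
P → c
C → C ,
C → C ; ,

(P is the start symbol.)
A shift-reduce conflict occurs when an LR(0) state has both:
  - a complete (reduce) item [A → α .] (dot at the end), and
  - a shift item [B → β . c γ] (dot before a terminal).

Augment with P' → P and build the canonical LR(0) collection (I0 = CLOSURE({[P' → . P]}), then GOTO on every symbol after a dot until no new states appear). It has 8 states:
  I0: { [C → . C ,], [C → . C ; ,], [C → . c ;], [C → . c], [P → . C], [P → . c], [P' → . P] }  — shift
  I1: { [C → C . ,], [C → C . ; ,], [P → C .] }  — shift, reduce
  I2: { [P' → P .] }  — accept
  I3: { [C → c . ;], [C → c .], [P → c .] }  — shift, 2 reduces
  I4: { [C → c ; .] }  — reduce
  I5: { [C → C , .] }  — reduce
  I6: { [C → C ; . ,] }  — shift
  I7: { [C → C ; , .] }  — reduce

I1 contains reduce item [P → C .] and shift items [C → C . ,], [C → C . ; ,] — shift-reduce conflict.
I3 contains reduce items [C → c .], [P → c .] and shift item [C → c . ;] — shift-reduce conflict.

Answer: Yes — I1: [P → C .] vs [C → C . ,]; I3: [C → c .] vs [C → c . ;]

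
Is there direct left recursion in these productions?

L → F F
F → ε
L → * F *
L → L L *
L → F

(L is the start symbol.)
Direct left recursion occurs when N → N α for some non-terminal N (the right-hand side begins with the left-hand side itself).

L → F F: starts with F
F → ε: starts with ε
L → * F *: starts with '*'
L → L L *: LEFT RECURSIVE (starts with L)
L → F: starts with F

The grammar has direct left recursion on: L.

Answer: Yes, L is left-recursive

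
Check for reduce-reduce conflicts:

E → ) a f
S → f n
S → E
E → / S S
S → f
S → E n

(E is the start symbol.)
No reduce-reduce conflicts

Augment with E' → E and build the canonical LR(0) collection (I0 = CLOSURE({[E' → . E]}), then GOTO on every symbol after a dot until no new states appear). It has 12 states:
  I0: { [E → . ) a f], [E → . / S S], [E' → . E] }  — shift
  I1: { [E → ) . a f] }  — shift
  I2: { [E → . ) a f], [E → . / S S], [E → / . S S], [S → . E n], [S → . E], [S → . f n], [S → . f] }  — shift
  I3: { [E' → E .] }  — accept
  I4: { [S → E . n], [S → E .] }  — shift, reduce
  I5: { [E → . ) a f], [E → . / S S], [E → / S . S], [S → . E n], [S → . E], [S → . f n], [S → . f] }  — shift
  I6: { [S → f . n], [S → f .] }  — shift, reduce
  I7: { [S → f n .] }  — reduce
  I8: { [E → / S S .] }  — reduce
  I9: { [S → E n .] }  — reduce
  I10: { [E → ) a . f] }  — shift
  I11: { [E → ) a f .] }  — reduce

No state contains more than one complete item.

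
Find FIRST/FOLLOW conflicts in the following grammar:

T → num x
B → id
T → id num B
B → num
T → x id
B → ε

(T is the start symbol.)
No FIRST/FOLLOW conflicts.

A FIRST/FOLLOW conflict occurs when a non-terminal N has a nullable alternative N → β (β ⇒* ε) and another alternative N → α with FIRST(α) ∩ FOLLOW(N) ≠ ∅: on such a lookahead the parser cannot decide between expanding α and letting N vanish via β.

Nullable non-terminals: B.

B: nullable alternative(s) B → ε; FOLLOW(B) = { $ }
  B → id: FIRST \ {ε} = { 'id' } — disjoint from FOLLOW(B)
  B → num: FIRST \ {ε} = { 'num' } — disjoint from FOLLOW(B)
  B → ε: FIRST \ {ε} = { } — this is the only nullable alternative, skip

T has no nullable alternative, so no FIRST/FOLLOW check is needed there.

No FIRST/FOLLOW conflicts found.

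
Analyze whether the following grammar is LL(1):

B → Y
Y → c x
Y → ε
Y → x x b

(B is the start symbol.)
Relevant sets:
  FOLLOW(Y) = { $ }

For Y:
  PREDICT(Y → c x) = { 'c' }
  PREDICT(Y → ε) = { $ }
  PREDICT(Y → x x b) = { 'x' }
B has a single production, so nothing to check there.

All predict sets are disjoint. The grammar IS LL(1).

Answer: Yes, the grammar is LL(1).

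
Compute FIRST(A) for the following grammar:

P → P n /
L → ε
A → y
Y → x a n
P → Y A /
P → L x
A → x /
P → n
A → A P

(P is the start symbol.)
To compute FIRST(A), examine every production with A on the left-hand side, reading each right-hand side left to right until a non-nullable symbol is reached.

From A → y:
  - y is a terminal: add 'y' and stop
From A → x /:
  - x is a terminal: add 'x' and stop
From A → A P:
  - A is the symbol being defined: contributes nothing new
    A is not nullable, so stop

Collecting: FIRST(A) = { 'x', 'y' }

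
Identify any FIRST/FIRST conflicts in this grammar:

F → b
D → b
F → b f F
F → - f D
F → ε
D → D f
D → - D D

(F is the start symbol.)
A FIRST/FIRST conflict occurs when two productions N → α and N → β for the same non-terminal have FIRST(α) ∩ FIRST(β) ≠ ∅ (with ε ∈ FIRST of a nullable right-hand side, so two nullable alternatives also conflict).

FIRST sets of the non-terminals at (or reachable through a nullable prefix from) the front of some alternative:
  FIRST(D) = { '-', 'b' }

Productions for F:
  F → b: FIRST = { 'b' }
  F → b f F: FIRST = { 'b' }
  F → - f D: FIRST = { '-' }
  F → ε: FIRST = { ε }
Productions for D:
  D → b: FIRST = { 'b' }
  D → D f: FIRST = { '-', 'b' }
  D → - D D: FIRST = { '-' }

Conflict for F: F → b and F → b f F
  Overlap: { 'b' }
Conflict for D: D → b and D → D f
  Overlap: { 'b' }
Conflict for D: D → D f and D → - D D
  Overlap: { '-' }

Answer: Yes. F → b / F → b f F on { 'b' }; D → b / D → D f on { 'b' }; D → D f / D → '-' D D on { '-' }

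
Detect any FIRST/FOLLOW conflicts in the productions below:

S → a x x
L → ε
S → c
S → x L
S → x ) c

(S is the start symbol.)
No FIRST/FOLLOW conflicts.

Nullable non-terminals: L.
L has a nullable alternative but only one production, so nothing to check.

S has no nullable alternative, so no FIRST/FOLLOW check is needed there.

No FIRST/FOLLOW conflicts found.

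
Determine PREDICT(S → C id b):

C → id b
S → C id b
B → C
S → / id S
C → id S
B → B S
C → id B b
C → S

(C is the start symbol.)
PREDICT(S → C id b) = (FIRST(RHS) \ {ε}) ∪ (FOLLOW(S) if ε ∈ FIRST(RHS), i.e. RHS ⇒* ε)
FIRST(C) = { '/', 'id' }
FIRST(C id b) = { '/', 'id' }
ε ∉ FIRST(C id b), so FOLLOW(S) is not added.
PREDICT(S → C id b) = { '/', 'id' }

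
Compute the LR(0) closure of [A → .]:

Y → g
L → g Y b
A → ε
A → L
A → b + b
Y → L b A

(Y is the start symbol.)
{ [A → .] }

To compute CLOSURE, for each item [A → α.Bβ] where B is a non-terminal, add [B → .γ] for all productions B → γ; repeat for the newly added items until nothing changes.

Start with: [A → .]
The dot is at the end, so nothing is added.

CLOSURE = { [A → .] }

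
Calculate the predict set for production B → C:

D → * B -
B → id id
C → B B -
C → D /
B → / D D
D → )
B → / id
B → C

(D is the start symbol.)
{ ')', '*', '/', 'id' }

PREDICT(B → C) = (FIRST(RHS) \ {ε}) ∪ (FOLLOW(B) if ε ∈ FIRST(RHS), i.e. RHS ⇒* ε)
FIRST(C) = { ')', '*', '/', 'id' }
FIRST(C) = { ')', '*', '/', 'id' }
ε ∉ FIRST(C), so FOLLOW(B) is not added.
PREDICT(B → C) = { ')', '*', '/', 'id' }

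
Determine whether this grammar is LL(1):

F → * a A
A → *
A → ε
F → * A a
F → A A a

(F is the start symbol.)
Relevant sets:
  FIRST(A) = { '*', ε }
  FOLLOW(A) = { $, '*', 'a' }

For F:
  PREDICT(F → '*' a A) = { '*' }
  PREDICT(F → '*' A a) = { '*' }
  PREDICT(F → A A a) = { '*', 'a' }
For A:
  PREDICT(A → '*') = { '*' }
  PREDICT(A → ε) = { $, '*', 'a' }

Conflict found: Predict set conflict for F: { '*' }
The grammar is NOT LL(1).

Answer: No. Predict set conflict for F: { '*' }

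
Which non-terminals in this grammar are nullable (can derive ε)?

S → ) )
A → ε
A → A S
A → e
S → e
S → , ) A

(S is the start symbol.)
{ 'A' }

ε-productions: A → ε
So A is immediately nullable.
No further non-terminal can be added: every production for the remaining non-terminals contains a terminal or a non-nullable non-terminal.
Nullable = { 'A' }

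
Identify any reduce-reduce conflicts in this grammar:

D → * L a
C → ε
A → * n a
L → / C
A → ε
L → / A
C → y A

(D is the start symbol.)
A reduce-reduce conflict occurs when an LR(0) state has two complete items [A → α .] and [B → β .] — both call for a reduction, and with no lookahead the parser cannot choose between them.

Augment with D' → D and build the canonical LR(0) collection (I0 = CLOSURE({[D' → . D]}), then GOTO on every symbol after a dot until no new states appear). It has 13 states:
  I0: { [D → . * L a], [D' → . D] }  — shift
  I1: { [D → * . L a], [L → . / A], [L → . / C] }  — shift
  I2: { [D' → D .] }  — accept
  I3: { [A → . * n a], [A → .], [C → . y A], [C → .], [L → / . A], [L → / . C] }  — shift, 2 reduces
  I4: { [D → * L . a] }  — shift
  I5: { [D → * L a .] }  — reduce
  I6: { [A → * . n a] }  — shift
  I7: { [L → / A .] }  — reduce
  I8: { [L → / C .] }  — reduce
  I9: { [A → . * n a], [A → .], [C → y . A] }  — shift, reduce
  I10: { [C → y A .] }  — reduce
  I11: { [A → * n . a] }  — shift
  I12: { [A → * n a .] }  — reduce

I3 contains complete items [A → .], [C → .] — reduce-reduce conflict.

Answer: Yes — I3: [A → .] vs [C → .]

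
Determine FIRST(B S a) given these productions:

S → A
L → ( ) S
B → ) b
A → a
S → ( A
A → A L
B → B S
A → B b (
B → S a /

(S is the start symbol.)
{ '(', ')', 'a' }

FIRST sets of the non-terminals involved (from the grammar, by fixed-point iteration):
  FIRST(B) = { '(', ')', 'a' }

To compute FIRST(B S a), process the symbols left to right:
Symbol B is a non-terminal. Add FIRST(B) \ {ε} = { '(', ')', 'a' }
B is not nullable (ε ∉ FIRST(B)), so stop here.
FIRST(B S a) = { '(', ')', 'a' }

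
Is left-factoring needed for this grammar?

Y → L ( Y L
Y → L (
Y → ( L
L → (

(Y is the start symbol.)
Left-factoring is needed when two productions for the same non-terminal
share a common prefix on the right-hand side.

Productions for Y:
  Y → L ( Y L
  Y → L (
  Y → ( L

Found common prefix 'L (' in productions for Y

Answer: Yes, Y has productions with common prefix 'L ('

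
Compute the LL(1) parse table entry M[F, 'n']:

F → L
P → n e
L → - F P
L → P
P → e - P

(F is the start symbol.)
F → L

To find M[F, 'n'], we find productions for F where 'n' is in the predict set (PREDICT(N → α) = (FIRST(α) \ {ε}) ∪ (FOLLOW(N) if α ⇒* ε)).

Relevant sets:
  FIRST(L) = { '-', 'e', 'n' }

F → L: PREDICT = { '-', 'e', 'n' }
  'n' is in predict set, so this production goes in M[F, 'n']

M[F, 'n'] = F → L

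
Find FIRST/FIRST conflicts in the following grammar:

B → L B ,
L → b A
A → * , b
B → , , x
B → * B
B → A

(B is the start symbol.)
A FIRST/FIRST conflict occurs when two productions N → α and N → β for the same non-terminal have FIRST(α) ∩ FIRST(β) ≠ ∅ (with ε ∈ FIRST of a nullable right-hand side, so two nullable alternatives also conflict).

FIRST sets of the non-terminals at (or reachable through a nullable prefix from) the front of some alternative:
  FIRST(L) = { 'b' }
  FIRST(A) = { '*' }

Productions for B:
  B → L B ,: FIRST = { 'b' }
  B → , , x: FIRST = { ',' }
  B → * B: FIRST = { '*' }
  B → A: FIRST = { '*' }
L, A have only one production, so no FIRST/FIRST conflict is possible there.

Conflict for B: B → * B and B → A
  Overlap: { '*' }

Answer: Yes. B → '*' B / B → A on { '*' }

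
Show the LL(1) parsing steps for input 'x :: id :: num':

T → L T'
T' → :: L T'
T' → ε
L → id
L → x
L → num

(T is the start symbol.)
Stack is shown with the top on the left.

Stack      Input             Action
-----------------------------------
T $        x :: id :: num $  output T → L T'
L T' $     x :: id :: num $  output L → x
x T' $     x :: id :: num $  match 'x'
T' $       :: id :: num $    output T' → :: L T'
:: L T' $  :: id :: num $    match '::'
L T' $     id :: num $       output L → id
id T' $    id :: num $       match 'id'
T' $       :: num $          output T' → :: L T'
:: L T' $  :: num $          match '::'
L T' $     num $             output L → num
num T' $   num $             match 'num'
T' $       $                 output T' → ε
$          $                 accept

The string is accepted.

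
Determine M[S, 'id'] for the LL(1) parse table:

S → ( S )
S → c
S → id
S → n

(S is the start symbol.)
S → id

To find M[S, 'id'], we find productions for S where 'id' is in the predict set (PREDICT(N → α) = (FIRST(α) \ {ε}) ∪ (FOLLOW(N) if α ⇒* ε)).

S → ( S ): PREDICT = { '(' }
S → c: PREDICT = { 'c' }
S → id: PREDICT = { 'id' }
  'id' is in predict set, so this production goes in M[S, 'id']
S → n: PREDICT = { 'n' }

M[S, 'id'] = S → id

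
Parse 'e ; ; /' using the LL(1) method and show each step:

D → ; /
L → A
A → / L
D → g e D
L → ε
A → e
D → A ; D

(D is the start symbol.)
Stack is shown with the top on the left.

Stack    Input      Action
--------------------------
D $      e ; ; / $  output D → A ; D
A ; D $  e ; ; / $  output A → e
e ; D $  e ; ; / $  match 'e'
; D $    ; ; / $    match ';'
D $      ; / $      output D → ; /
; / $    ; / $      match ';'
/ $      / $        match '/'
$        $          accept

The string is accepted.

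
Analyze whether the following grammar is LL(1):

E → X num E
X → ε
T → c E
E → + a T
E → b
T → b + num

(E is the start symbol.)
Relevant sets:
  FIRST(X) = { ε }

For E:
  PREDICT(E → X num E) = { 'num' }
  PREDICT(E → '+' a T) = { '+' }
  PREDICT(E → b) = { 'b' }
For T:
  PREDICT(T → c E) = { 'c' }
  PREDICT(T → b '+' num) = { 'b' }
X has a single production, so nothing to check there.

All predict sets are disjoint. The grammar IS LL(1).

Answer: Yes, the grammar is LL(1).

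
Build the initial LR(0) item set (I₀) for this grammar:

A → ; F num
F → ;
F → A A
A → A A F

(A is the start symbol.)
{ [A → . ; F num], [A → . A A F], [A' → . A] }

First, augment the grammar with A' → A
I₀ = CLOSURE({ [A' → . A] }):
  [A' → . A] has the dot before A: add [A → . ; F num], [A → . A A F]
No further items can be added.

I₀ = { [A → . ; F num], [A → . A A F], [A' → . A] }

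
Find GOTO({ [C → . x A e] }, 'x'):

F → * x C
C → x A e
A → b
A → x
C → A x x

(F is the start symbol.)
{ [A → . b], [A → . x], [C → x . A e] }

GOTO(I, 'x') = CLOSURE({ [A → αX.β] : [A → α.Xβ] ∈ I, X = 'x' })

Items with dot before 'x', with the dot advanced:
  [C → . x A e] → [C → x . A e]
Closure of the advanced items:
  [C → x . A e] has the dot before A: add [A → . b], [A → . x]

GOTO = { [A → . b], [A → . x], [C → x . A e] }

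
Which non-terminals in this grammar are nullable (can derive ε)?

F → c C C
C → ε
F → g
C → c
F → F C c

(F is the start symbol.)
ε-productions: C → ε
So C is immediately nullable.
No further non-terminal can be added: every production for the remaining non-terminals contains a terminal or a non-nullable non-terminal.
Nullable = { 'C' }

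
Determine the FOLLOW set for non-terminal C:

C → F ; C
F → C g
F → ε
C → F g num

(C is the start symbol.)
To compute FOLLOW(C), find every occurrence of C on a right-hand side N → α C β: add FIRST(β) \ {ε}, and if β is empty or nullable also add FOLLOW(N). Iterate to a fixed point.

C is the start symbol, so $ ∈ FOLLOW(C).
In C → F ; C: C is at the end; this adds FOLLOW(C) to itself — nothing new
In F → C g: C is followed by g, add FIRST(g) \ {ε} = { 'g' }

Taking the union: FOLLOW(C) = { $, 'g' }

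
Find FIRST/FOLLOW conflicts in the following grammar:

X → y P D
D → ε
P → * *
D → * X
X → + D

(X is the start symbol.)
A FIRST/FOLLOW conflict occurs when a non-terminal N has a nullable alternative N → β (β ⇒* ε) and another alternative N → α with FIRST(α) ∩ FOLLOW(N) ≠ ∅: on such a lookahead the parser cannot decide between expanding α and letting N vanish via β.

Nullable non-terminals: D.

D: nullable alternative(s) D → ε; FOLLOW(D) = { $ }
  D → ε: FIRST \ {ε} = { } — this is the only nullable alternative, skip
  D → * X: FIRST \ {ε} = { '*' } — disjoint from FOLLOW(D)

P, X have no nullable alternative, so no FIRST/FOLLOW check is needed there.

No FIRST/FOLLOW conflicts found.

Answer: No FIRST/FOLLOW conflicts.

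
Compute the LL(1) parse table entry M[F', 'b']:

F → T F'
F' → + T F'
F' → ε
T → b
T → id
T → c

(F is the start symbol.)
Empty (error entry)

To find M[F', 'b'], we find productions for F' where 'b' is in the predict set (PREDICT(N → α) = (FIRST(α) \ {ε}) ∪ (FOLLOW(N) if α ⇒* ε)).

Relevant sets:
  FOLLOW(F') = { $ }

F' → + T F': PREDICT = { '+' }
F' → ε: PREDICT = { $ }

M[F', 'b'] is empty (no production applies)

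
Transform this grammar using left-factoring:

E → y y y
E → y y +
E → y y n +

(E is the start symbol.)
E → y y E'
E' → y
E' → +
E' → n +

Left-factoring transforms A → αβ₁ | αβ₂ into A → αA' and A' → β₁ | β₂
(α is the longest common prefix among the alternatives). Repeat until
no nonterminal has two alternatives with a common prefix.

Round 1: E has alternatives sharing prefix 'y y'. Introduce E': E → y y E'
  Add: E' → y
  Add: E' → +
  Add: E' → n +

No remaining common prefixes — done.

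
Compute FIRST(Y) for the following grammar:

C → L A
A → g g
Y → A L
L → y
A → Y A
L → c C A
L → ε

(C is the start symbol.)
{ 'g' }

To compute FIRST(Y), examine every production with Y on the left-hand side, reading each right-hand side left to right until a non-nullable symbol is reached.

FIRST sets of the other non-terminals involved (by the same procedure, iterated to a fixed point):
  FIRST(A) = { 'g' }

From Y → A L:
  - A is a non-terminal: add FIRST(A) \ {ε} = { 'g' }
    A is not nullable, so stop

Collecting: FIRST(Y) = { 'g' }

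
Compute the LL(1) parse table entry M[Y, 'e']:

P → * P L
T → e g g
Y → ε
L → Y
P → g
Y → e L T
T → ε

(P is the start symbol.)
Y → ε, Y → e L T

To find M[Y, 'e'], we find productions for Y where 'e' is in the predict set (PREDICT(N → α) = (FIRST(α) \ {ε}) ∪ (FOLLOW(N) if α ⇒* ε)).

Relevant sets:
  FOLLOW(Y) = { $, 'e' }

Y → ε: PREDICT = { $, 'e' }
  'e' is in predict set, so this production goes in M[Y, 'e']
Y → e L T: PREDICT = { 'e' }
  'e' is in predict set, so this production goes in M[Y, 'e']

M[Y, 'e'] = Y → ε, Y → e L T  (a multiply-defined cell — the grammar is not LL(1))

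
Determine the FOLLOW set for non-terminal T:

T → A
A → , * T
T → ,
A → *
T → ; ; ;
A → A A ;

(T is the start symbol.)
T is the start symbol, so $ ∈ FOLLOW(T).
In A → , * T: T is at the end, add FOLLOW(A)

The FOLLOW sets referred to above (computed the same way, to a fixed point):
  FOLLOW(A) = { $, '*', ',', ';' }

Taking the union: FOLLOW(T) = { $, '*', ',', ';' }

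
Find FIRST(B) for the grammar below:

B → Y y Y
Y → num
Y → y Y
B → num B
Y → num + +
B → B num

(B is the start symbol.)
FIRST sets of the other non-terminals involved (by the same procedure, iterated to a fixed point):
  FIRST(Y) = { 'num', 'y' }

From B → Y y Y:
  - Y is a non-terminal: add FIRST(Y) \ {ε} = { 'num', 'y' }
    Y is not nullable, so stop
From B → num B:
  - num is a terminal: add 'num' and stop
From B → B num:
  - B is the symbol being defined: contributes nothing new
    B is not nullable, so stop

Collecting: FIRST(B) = { 'num', 'y' }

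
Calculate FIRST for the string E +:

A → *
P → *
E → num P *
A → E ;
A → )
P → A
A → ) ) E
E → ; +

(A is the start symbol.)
FIRST sets of the non-terminals involved (from the grammar, by fixed-point iteration):
  FIRST(E) = { ';', 'num' }

To compute FIRST(E +), process the symbols left to right:
Symbol E is a non-terminal. Add FIRST(E) \ {ε} = { ';', 'num' }
E is not nullable (ε ∉ FIRST(E)), so stop here.
FIRST(E +) = { ';', 'num' }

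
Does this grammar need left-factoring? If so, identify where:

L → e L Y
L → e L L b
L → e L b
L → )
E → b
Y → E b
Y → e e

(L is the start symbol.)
Yes, L has productions with common prefix 'e L'

Left-factoring is needed when two productions for the same non-terminal
share a common prefix on the right-hand side.

Productions for L:
  L → e L Y
  L → e L L b
  L → e L b
  L → )
Productions for Y:
  Y → E b
  Y → e e

Found common prefix 'e L' in productions for L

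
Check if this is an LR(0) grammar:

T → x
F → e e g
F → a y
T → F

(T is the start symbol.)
Yes, the grammar is LR(0)

Augment with T' → T and build the canonical LR(0) collection (I0 = CLOSURE({[T' → . T]}), then GOTO on every symbol after a dot until no new states appear). It has 9 states:
  I0: { [F → . a y], [F → . e e g], [T → . F], [T → . x], [T' → . T] }  — shift
  I1: { [T → F .] }  — reduce
  I2: { [T' → T .] }  — accept
  I3: { [F → a . y] }  — shift
  I4: { [F → e . e g] }  — shift
  I5: { [T → x .] }  — reduce
  I6: { [F → e e . g] }  — shift
  I7: { [F → e e g .] }  — reduce
  I8: { [F → a y .] }  — reduce

Every state is either a pure shift/goto state or contains exactly one complete item and nothing to shift — no conflicts. The grammar is LR(0).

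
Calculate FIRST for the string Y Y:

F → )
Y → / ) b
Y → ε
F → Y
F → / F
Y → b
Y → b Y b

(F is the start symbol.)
FIRST sets of the non-terminals involved (from the grammar, by fixed-point iteration):
  FIRST(Y) = { '/', 'b', ε }

To compute FIRST(Y Y), process the symbols left to right:
Symbol Y is a non-terminal. Add FIRST(Y) \ {ε} = { '/', 'b' }
Y is nullable (ε ∈ FIRST(Y)), continue to the next symbol.
Symbol Y is a non-terminal. Add FIRST(Y) \ {ε} = { '/', 'b' }
Y is nullable (ε ∈ FIRST(Y)), continue to the next symbol.
All symbols are nullable, so ε is in the result.
FIRST(Y Y) = { '/', 'b', ε }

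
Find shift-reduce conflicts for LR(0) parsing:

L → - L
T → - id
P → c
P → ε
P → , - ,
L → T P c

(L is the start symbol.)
Yes — I3: [P → .] vs [P → . , - ,]

A shift-reduce conflict occurs when an LR(0) state has both:
  - a complete (reduce) item [A → α .] (dot at the end), and
  - a shift item [B → β . c γ] (dot before a terminal).

Augment with L' → L and build the canonical LR(0) collection (I0 = CLOSURE({[L' → . L]}), then GOTO on every symbol after a dot until no new states appear). It has 12 states:
  I0: { [L → . - L], [L → . T P c], [L' → . L], [T → . - id] }  — shift
  I1: { [L → - . L], [L → . - L], [L → . T P c], [T → - . id], [T → . - id] }  — shift
  I2: { [L' → L .] }  — accept
  I3: { [L → T . P c], [P → . , - ,], [P → . c], [P → .] }  — shift, reduce
  I4: { [P → , . - ,] }  — shift
  I5: { [L → T P . c] }  — shift
  I6: { [P → c .] }  — reduce
  I7: { [L → T P c .] }  — reduce
  I8: { [P → , - . ,] }  — shift
  I9: { [P → , - , .] }  — reduce
  I10: { [L → - L .] }  — reduce
  I11: { [T → - id .] }  — reduce

I3 contains reduce item [P → .] and shift items [P → . , - ,], [P → . c] — shift-reduce conflict.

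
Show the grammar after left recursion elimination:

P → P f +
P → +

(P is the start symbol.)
P is directly left-recursive. The standard transformation for
  A → A α₁ | ... | A α_m | β₁ | ... | β_n
is
  A  → β₁ A' | ... | β_n A'
  A' → α₁ A' | ... | α_m A' | ε

P → + becomes P → + P'
P → P f + becomes P' → f + P'
Add P' → ε

Resulting grammar:
P → + P'
P' → f + P'
P' → ε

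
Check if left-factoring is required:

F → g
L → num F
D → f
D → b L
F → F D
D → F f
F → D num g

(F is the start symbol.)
No, left-factoring is not needed

Left-factoring is needed when two productions for the same non-terminal
share a common prefix on the right-hand side.

Productions for F:
  F → g
  F → F D
  F → D num g
Productions for D:
  D → f
  D → b L
  D → F f

No common prefixes found.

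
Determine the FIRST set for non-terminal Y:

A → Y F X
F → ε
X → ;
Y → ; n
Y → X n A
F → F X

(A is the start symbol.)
{ ';' }

To compute FIRST(Y), examine every production with Y on the left-hand side, reading each right-hand side left to right until a non-nullable symbol is reached.

FIRST sets of the other non-terminals involved (by the same procedure, iterated to a fixed point):
  FIRST(X) = { ';' }

From Y → ; n:
  - ';' is a terminal: add ';' and stop
From Y → X n A:
  - X is a non-terminal: add FIRST(X) \ {ε} = { ';' }
    X is not nullable, so stop

Collecting: FIRST(Y) = { ';' }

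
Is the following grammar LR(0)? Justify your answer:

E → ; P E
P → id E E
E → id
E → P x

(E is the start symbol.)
No. Shift-reduce conflict between [E → id .] and [E → . ; P E]

A grammar is LR(0) if no state in the canonical LR(0) collection has:
  - both a shift item (dot before a terminal) and a complete item (shift-reduce conflict), or
  - two or more complete items (reduce-reduce conflict; the accept item [E' → E .] counts as a complete item here).

Augment with E' → E and build the canonical LR(0) collection (I0 = CLOSURE({[E' → . E]}), then GOTO on every symbol after a dot until no new states appear). It has 11 states:
  I0: { [E → . ; P E], [E → . P x], [E → . id], [E' → . E], [P → . id E E] }  — shift
  I1: { [E → ; . P E], [P → . id E E] }  — shift
  I2: { [E' → E .] }  — accept
  I3: { [E → P . x] }  — shift
  I4: { [E → . ; P E], [E → . P x], [E → . id], [E → id .], [P → . id E E], [P → id . E E] }  — shift, reduce
  I5: { [E → . ; P E], [E → . P x], [E → . id], [P → . id E E], [P → id E . E] }  — shift
  I6: { [P → id E E .] }  — reduce
  I7: { [E → P x .] }  — reduce
  I8: { [E → . ; P E], [E → . P x], [E → . id], [E → ; P . E], [P → . id E E] }  — shift
  I9: { [E → . ; P E], [E → . P x], [E → . id], [P → . id E E], [P → id . E E] }  — shift
  I10: { [E → ; P E .] }  — reduce

Conflict in state I4:
  Shift-reduce conflict between [E → id .] and [E → . ; P E]
So the grammar is NOT LR(0).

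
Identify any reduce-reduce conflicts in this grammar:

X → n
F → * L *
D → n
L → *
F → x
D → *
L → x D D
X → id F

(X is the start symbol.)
A reduce-reduce conflict occurs when an LR(0) state has two complete items [A → α .] and [B → β .] — both call for a reduction, and with no lookahead the parser cannot choose between them.

Augment with X' → X and build the canonical LR(0) collection (I0 = CLOSURE({[X' → . X]}), then GOTO on every symbol after a dot until no new states appear). It has 15 states:
  I0: { [X → . id F], [X → . n], [X' → . X] }  — shift
  I1: { [X' → X .] }  — accept
  I2: { [F → . * L *], [F → . x], [X → id . F] }  — shift
  I3: { [X → n .] }  — reduce
  I4: { [F → * . L *], [L → . *], [L → . x D D] }  — shift
  I5: { [X → id F .] }  — reduce
  I6: { [F → x .] }  — reduce
  I7: { [L → * .] }  — reduce
  I8: { [F → * L . *] }  — shift
  I9: { [D → . *], [D → . n], [L → x . D D] }  — shift
  I10: { [D → * .] }  — reduce
  I11: { [D → . *], [D → . n], [L → x D . D] }  — shift
  I12: { [D → n .] }  — reduce
  I13: { [L → x D D .] }  — reduce
  I14: { [F → * L * .] }  — reduce

No state contains more than one complete item.

Answer: No reduce-reduce conflicts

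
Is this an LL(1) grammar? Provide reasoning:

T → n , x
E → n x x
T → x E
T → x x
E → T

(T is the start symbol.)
Relevant sets:
  FIRST(T) = { 'n', 'x' }

For T:
  PREDICT(T → n ',' x) = { 'n' }
  PREDICT(T → x E) = { 'x' }
  PREDICT(T → x x) = { 'x' }
For E:
  PREDICT(E → n x x) = { 'n' }
  PREDICT(E → T) = { 'n', 'x' }

Conflict found: Predict set conflict for T: { 'x' }
The grammar is NOT LL(1).

Answer: No. Predict set conflict for T: { 'x' }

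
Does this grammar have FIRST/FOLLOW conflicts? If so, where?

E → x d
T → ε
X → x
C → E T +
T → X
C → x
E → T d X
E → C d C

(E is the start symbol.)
A FIRST/FOLLOW conflict occurs when a non-terminal N has a nullable alternative N → β (β ⇒* ε) and another alternative N → α with FIRST(α) ∩ FOLLOW(N) ≠ ∅: on such a lookahead the parser cannot decide between expanding α and letting N vanish via β.

Nullable non-terminals: T.
FIRST sets used below: FIRST(X) = { 'x' }

T: nullable alternative(s) T → ε; FOLLOW(T) = { '+', 'd' }
  T → ε: FIRST \ {ε} = { } — this is the only nullable alternative, skip
  T → X: FIRST \ {ε} = { 'x' } — disjoint from FOLLOW(T)

C, E, X have no nullable alternative, so no FIRST/FOLLOW check is needed there.

No FIRST/FOLLOW conflicts found.

Answer: No FIRST/FOLLOW conflicts.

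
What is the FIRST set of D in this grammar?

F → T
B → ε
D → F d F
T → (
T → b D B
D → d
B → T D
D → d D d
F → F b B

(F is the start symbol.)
{ '(', 'b', 'd' }

FIRST sets of the other non-terminals involved (by the same procedure, iterated to a fixed point):
  FIRST(F) = { '(', 'b' }

From D → F d F:
  - F is a non-terminal: add FIRST(F) \ {ε} = { '(', 'b' }
    F is not nullable, so stop
From D → d:
  - d is a terminal: add 'd' and stop
From D → d D d:
  - d is a terminal: add 'd' and stop

Collecting: FIRST(D) = { '(', 'b', 'd' }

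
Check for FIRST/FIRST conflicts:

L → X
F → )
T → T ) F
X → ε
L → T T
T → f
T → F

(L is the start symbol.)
A FIRST/FIRST conflict occurs when two productions N → α and N → β for the same non-terminal have FIRST(α) ∩ FIRST(β) ≠ ∅ (with ε ∈ FIRST of a nullable right-hand side, so two nullable alternatives also conflict).

FIRST sets of the non-terminals at (or reachable through a nullable prefix from) the front of some alternative:
  FIRST(X) = { ε }
  FIRST(T) = { ')', 'f' }
  FIRST(F) = { ')' }

Productions for L:
  L → X: FIRST = { ε }
  L → T T: FIRST = { ')', 'f' }
Productions for T:
  T → T ) F: FIRST = { ')', 'f' }
  T → f: FIRST = { 'f' }
  T → F: FIRST = { ')' }
F, X have only one production, so no FIRST/FIRST conflict is possible there.

Conflict for T: T → T ) F and T → f
  Overlap: { 'f' }
Conflict for T: T → T ) F and T → F
  Overlap: { ')' }

Answer: Yes. T → T ')' F / T → f on { 'f' }; T → T ')' F / T → F on { ')' }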